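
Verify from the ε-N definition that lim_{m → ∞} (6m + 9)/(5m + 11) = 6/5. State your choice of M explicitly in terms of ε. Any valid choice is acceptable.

M = (21/25)/ε

Let ε > 0 be given. For m ≥ 1, |(6m + 9)/(5m + 11) − (6/5)| = |-21|/(5(5m + 11)) = 21/(5(5m + 11)).
Since 5m + 11 ≥ 5m for m ≥ 1, this is ≤ 21/(5·5m) = (21/25)/m.
So |(6m + 9)/(5m + 11) − (6/5)| < ε whenever m > (21/25)/ε.
Take M = (21/25)/ε. If m > M then |(6m + 9)/(5m + 11) − (6/5)| ≤ (21/25)/m < ε.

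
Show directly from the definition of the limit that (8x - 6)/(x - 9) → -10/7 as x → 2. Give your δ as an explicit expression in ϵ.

Let ϵ > 0. We want δ > 0 with 0 < |x − 2| < δ ⇒ |(8x - 6)/(x - 9) + 10/7| < ϵ.
Combining over a common denominator, (8x - 6)/(x - 9) + 10/7 = [(8x - 6)·(-7) − 10·(x - 9)] / [(-7)·(x - 9)] = -66(x − 2) / ((-7)(x - 9)).
So |(8x - 6)/(x - 9) + 10/7| = 66|x − 2| / (7·|x − 9|).
Require δ ≤ 7/2, so |x − 9| ≥ |-7| − |x − 2| > 7 − 7/2 = 7/2.
Hence |(8x - 6)/(x - 9) + 10/7| < 66|x − 2|/(7·(7/2)) = (132/49)|x − 2|, which is < ϵ once |x − 2| < (49/132)ϵ.
Take δ = min(7/2, (49/132)ϵ). Then 0 < |x − 2| < δ forces both bounds, so |(8x - 6)/(x - 9) + 10/7| < ϵ.

δ = min(7/2, (49/132)ϵ)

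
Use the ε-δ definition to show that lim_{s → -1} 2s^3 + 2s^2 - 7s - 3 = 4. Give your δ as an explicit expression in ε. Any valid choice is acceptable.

δ = min(1, ε/15)

Let ε > 0. We want δ > 0 such that 0 < |s + 1| < δ implies |(2s^3 + 2s^2 - 7s - 3) − 4| < ε.
(2s^3 + 2s^2 - 7s - 3) − 4 = 2s^3 + 2s^2 - 7s - 7 = (s + 1)(2s^2 - 7).
So |(2s^3 + 2s^2 - 7s - 3) − 4| = |s + 1|·|2s^2 - 7|.
Assume first that |s + 1| < 1, so |s| < 2. Then |2s^2 - 7| ≤ 2·2^2 + 7 = 15.
Hence |(2s^3 + 2s^2 - 7s - 3) − 4| ≤ 15|s + 1| < ε provided |s + 1| < ε/15.
Take δ = min(1, ε/15). Then 0 < |s + 1| < δ gives both |s + 1| < 1 and |s + 1| < ε/15, so |(2s^3 + 2s^2 - 7s - 3) − 4| < ε.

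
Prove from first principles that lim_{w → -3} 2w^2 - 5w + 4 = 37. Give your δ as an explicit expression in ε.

δ = min(2, ε/21)

Let ε > 0. We want δ > 0 such that 0 < |w + 3| < δ implies |(2w^2 - 5w + 4) − 37| < ε.
(2w^2 - 5w + 4) − 37 = 2w^2 - 5w - 33 = (w + 3)(2w - 11).
So |(2w^2 - 5w + 4) − 37| = |w + 3|·|2w - 11|.
Assume first that |w + 3| < 2, so |w| < 5. Then |2w - 11| ≤ 2·5 + 11 = 21.
Hence |(2w^2 - 5w + 4) − 37| ≤ 21|w + 3| < ε provided |w + 3| < ε/21.
Choosing δ = min(2, ε/21) ensures both conditions, hence |(2w^2 - 5w + 4) − 37| < ε.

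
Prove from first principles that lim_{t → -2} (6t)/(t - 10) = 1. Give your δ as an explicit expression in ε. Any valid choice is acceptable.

Let ε > 0 be given. We want δ > 0 with 0 < |t + 2| < δ ⇒ |(6t)/(t - 10) − 1| < ε.
Combining over a common denominator, (6t)/(t - 10) − 1 = [(6t)·(-12) − (-12)·(t - 10)] / [(-12)·(t - 10)] = -60(t + 2) / ((-12)(t - 10)).
So |(6t)/(t - 10) − 1| = 60|t + 2| / (12·|t − 10|).
Restrict δ ≤ 6. Then |t + 2| < 6 gives |t − 10| = |(t + 2) + (-12)| ≥ 12 − 6 = 6.
Hence |(6t)/(t - 10) − 1| < 60|t + 2|/(12·6) = (5/6)|t + 2|, which is < ε once |t + 2| < (6/5)ε.
Take δ = min(6, (6/5)ε). Then 0 < |t + 2| < δ forces both bounds, so |(6t)/(t - 10) − 1| < ε.

δ = min(6, (6/5)ε)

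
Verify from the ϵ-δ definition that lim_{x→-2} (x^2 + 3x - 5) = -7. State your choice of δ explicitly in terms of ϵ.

Let ϵ > 0 be given. We want δ > 0 such that 0 < |x + 2| < δ implies |(x^2 + 3x - 5) + 7| < ϵ.
(x^2 + 3x - 5) + 7 = x^2 + 3x + 2 = (x + 2)(x + 1).
So |(x^2 + 3x - 5) + 7| = |x + 2|·|x + 1|.
Assume first that |x + 2| < 1, so |x| < 3. Then |x + 1| ≤ 3 + 1 = 4.
Hence |(x^2 + 3x - 5) + 7| ≤ 4|x + 2| < ϵ provided |x + 2| < ϵ/4.
Choosing δ = min(1, ϵ/4) ensures both conditions, hence |(x^2 + 3x - 5) + 7| < ϵ.

δ = min(1, ϵ/4)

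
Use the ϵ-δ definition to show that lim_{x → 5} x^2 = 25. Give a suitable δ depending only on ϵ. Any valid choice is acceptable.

δ = min(2, ϵ/12)

Fix ϵ > 0. We seek δ > 0 with 0 < |x − 5| < δ ⇒ |x^2 − 25| < ϵ.
Factor: x^2 − 25 = (x − 5)(x + 5), so |x^2 − 25| = |x − 5|·|x + 5|.
Restrict δ ≤ 2. Then |x − 5| < 2 gives |x| < 7, so by the triangle inequality |x + 5| ≤ 7 + 5 = 12.
Hence |x^2 − 25| ≤ 12|x − 5|, which is < ϵ once |x − 5| < ϵ/12.
Take δ = min(2, ϵ/12). If 0 < |x − 5| < δ then both bounds hold and |x^2 − 25| ≤ 12|x − 5| < 12·(ϵ/12) = ϵ.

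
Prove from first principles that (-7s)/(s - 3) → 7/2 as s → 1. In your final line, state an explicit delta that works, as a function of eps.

delta = min(1, (2/21)eps)

Let eps > 0. We want delta > 0 with 0 < |s − 1| < delta ⇒ |(-7s)/(s - 3) − (7/2)| < eps.
Combining over a common denominator, (-7s)/(s - 3) − (7/2) = [(-7s)·(-2) − (-7)·(s - 3)] / [(-2)·(s - 3)] = 21(s − 1) / ((-2)(s - 3)).
So |(-7s)/(s - 3) − (7/2)| = 21|s − 1| / (2·|s − 3|).
Require delta ≤ 1, so |s − 3| ≥ |-2| − |s − 1| > 2 − 1 = 1.
Hence |(-7s)/(s - 3) − (7/2)| < 21|s − 1|/(2·1) = (21/2)|s − 1|, which is < eps once |s − 1| < (2/21)eps.
Take delta = min(1, (2/21)eps). Then 0 < |s − 1| < delta forces both bounds, so |(-7s)/(s - 3) − (7/2)| < eps.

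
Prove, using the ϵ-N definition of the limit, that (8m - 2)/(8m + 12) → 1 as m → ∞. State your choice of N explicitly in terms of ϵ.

Suppose ϵ > 0. For m ≥ 1, |(8m - 2)/(8m + 12) − 1| = |-112|/(8(8m + 12)) = 112/(8(8m + 12)).
Since 8m + 12 ≥ 8m for m ≥ 1, this is ≤ 112/(8·8m) = (7/4)/m.
So |(8m - 2)/(8m + 12) − 1| < ϵ whenever m > (7/4)/ϵ.
Take N = (7/4)/ϵ. If m > N then |(8m - 2)/(8m + 12) − 1| ≤ (7/4)/m < ϵ.

N = (7/4)/ϵ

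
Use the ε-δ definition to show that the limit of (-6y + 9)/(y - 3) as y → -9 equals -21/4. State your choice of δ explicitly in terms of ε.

δ = min(6, 8ε)

Fix ε > 0. We want δ > 0 with 0 < |y + 9| < δ ⇒ |(-6y + 9)/(y - 3) + 21/4| < ε.
Combining over a common denominator, (-6y + 9)/(y - 3) + 21/4 = [(-6y + 9)·(-12) − 63·(y - 3)] / [(-12)·(y - 3)] = 9(y + 9) / ((-12)(y - 3)).
So |(-6y + 9)/(y - 3) + 21/4| = 9|y + 9| / (12·|y − 3|).
Restrict δ ≤ 6. Then |y + 9| < 6 gives |y − 3| = |(y + 9) + (-12)| ≥ 12 − 6 = 6.
Hence |(-6y + 9)/(y - 3) + 21/4| < 9|y + 9|/(12·6) = (1/8)|y + 9|, which is < ε once |y + 9| < 8ε.
Take δ = min(6, 8ε). Then 0 < |y + 9| < δ forces both bounds, so |(-6y + 9)/(y - 3) + 21/4| < ε.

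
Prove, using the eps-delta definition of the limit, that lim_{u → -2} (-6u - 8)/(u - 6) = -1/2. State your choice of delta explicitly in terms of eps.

delta = min(4, (8/11)eps)

Fix eps > 0. We want delta > 0 with 0 < |u + 2| < delta ⇒ |(-6u - 8)/(u - 6) + 1/2| < eps.
Combining over a common denominator, (-6u - 8)/(u - 6) + 1/2 = [(-6u - 8)·(-8) − 4·(u - 6)] / [(-8)·(u - 6)] = 44(u + 2) / ((-8)(u - 6)).
So |(-6u - 8)/(u - 6) + 1/2| = 44|u + 2| / (8·|u − 6|).
Require delta ≤ 4, so |u − 6| ≥ |-8| − |u + 2| > 8 − 4 = 4.
Hence |(-6u - 8)/(u - 6) + 1/2| < 44|u + 2|/(8·4) = (11/8)|u + 2|, which is < eps once |u + 2| < (8/11)eps.
Take delta = min(4, (8/11)eps). Then 0 < |u + 2| < delta forces both bounds, so |(-6u - 8)/(u - 6) + 1/2| < eps.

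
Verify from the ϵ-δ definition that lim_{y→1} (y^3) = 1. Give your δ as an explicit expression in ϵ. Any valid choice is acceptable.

δ = min(2, ϵ/13)

Let ϵ > 0 be given. We seek δ > 0 with 0 < |y − 1| < δ ⇒ |y^3 − 1| < ϵ.
Factor: y^3 − 1 = (y − 1)(y^2 + y + 1), so |y^3 − 1| = |y − 1|·|y^2 + y + 1|.
Restrict δ ≤ 2. Then |y − 1| < 2 gives |y| < 3, so by the triangle inequality |y^2 + y + 1| ≤ 3^2 + 3 + 1 = 13.
Hence |y^3 − 1| ≤ 13|y − 1|, which is < ϵ once |y − 1| < ϵ/13.
Take δ = min(2, ϵ/13). If 0 < |y − 1| < δ then both bounds hold and |y^3 − 1| ≤ 13|y − 1| < 13·(ϵ/13) = ϵ.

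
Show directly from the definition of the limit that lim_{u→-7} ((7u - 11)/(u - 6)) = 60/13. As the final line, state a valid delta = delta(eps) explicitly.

Let eps > 0 be given. We want delta > 0 with 0 < |u + 7| < delta ⇒ |(7u - 11)/(u - 6) − (60/13)| < eps.
Combining over a common denominator, (7u - 11)/(u - 6) − (60/13) = [(7u - 11)·(-13) − (-60)·(u - 6)] / [(-13)·(u - 6)] = -31(u + 7) / ((-13)(u - 6)).
So |(7u - 11)/(u - 6) − (60/13)| = 31|u + 7| / (13·|u − 6|).
Restrict delta ≤ 13/2. Then |u + 7| < 13/2 gives |u − 6| = |(u + 7) + (-13)| ≥ 13 − 13/2 = 13/2.
Hence |(7u - 11)/(u - 6) − (60/13)| < 31|u + 7|/(13·(13/2)) = (62/169)|u + 7|, which is < eps once |u + 7| < (169/62)eps.
Take delta = min(13/2, (169/62)eps). Then 0 < |u + 7| < delta forces both bounds, so |(7u - 11)/(u - 6) − (60/13)| < eps.

delta = min(13/2, (169/62)eps)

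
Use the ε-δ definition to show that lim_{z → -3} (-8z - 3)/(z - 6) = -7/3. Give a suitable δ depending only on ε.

δ = min(9/2, (27/34)ε)

Fix ε > 0. We want δ > 0 with 0 < |z + 3| < δ ⇒ |(-8z - 3)/(z - 6) + 7/3| < ε.
Combining over a common denominator, (-8z - 3)/(z - 6) + 7/3 = [(-8z - 3)·(-9) − 21·(z - 6)] / [(-9)·(z - 6)] = 51(z + 3) / ((-9)(z - 6)).
So |(-8z - 3)/(z - 6) + 7/3| = 51|z + 3| / (9·|z − 6|).
Restrict δ ≤ 9/2. Then |z + 3| < 9/2 gives |z − 6| = |(z + 3) + (-9)| ≥ 9 − 9/2 = 9/2.
Hence |(-8z - 3)/(z - 6) + 7/3| < 51|z + 3|/(9·(9/2)) = (34/27)|z + 3|, which is < ε once |z + 3| < (27/34)ε.
Take δ = min(9/2, (27/34)ε). Then 0 < |z + 3| < δ forces both bounds, so |(-8z - 3)/(z - 6) + 7/3| < ε.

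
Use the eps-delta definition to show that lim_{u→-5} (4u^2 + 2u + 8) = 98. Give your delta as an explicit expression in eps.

Fix eps > 0. We want delta > 0 such that 0 < |u + 5| < delta implies |(4u^2 + 2u + 8) − 98| < eps.
(4u^2 + 2u + 8) − 98 = 4u^2 + 2u - 90 = (u + 5)(4u - 18).
So |(4u^2 + 2u + 8) − 98| = |u + 5|·|4u - 18|.
Require delta ≤ 1. Then |u + 5| < 1 gives |u| < 6, and by the triangle inequality |4u - 18| ≤ 4·6 + 18 = 42.
Hence |(4u^2 + 2u + 8) − 98| ≤ 42|u + 5| < eps provided |u + 5| < eps/42.
Choosing delta = min(1, eps/42) ensures both conditions, hence |(4u^2 + 2u + 8) − 98| < eps.

delta = min(1, eps/42)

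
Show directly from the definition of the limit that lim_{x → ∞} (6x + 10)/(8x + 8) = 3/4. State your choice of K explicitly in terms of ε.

Suppose ε > 0. We seek K > 0 such that x > K implies |(6x + 10)/(8x + 8) − (3/4)| < ε.
(6x + 10)/(8x + 8) − (3/4) = (8(6x + 10) − 6(8x + 8)) / (8(8x + 8)) = 32/(8(8x + 8)).
For x > 0 we have 8x + 8 > 8x, so |(6x + 10)/(8x + 8) − (3/4)| = 32/(8(8x + 8)) < 32/(8·8x) = (1/2)/x.
Thus |(6x + 10)/(8x + 8) − (3/4)| < ε whenever x > (1/2)/ε.
Take K = (1/2)/ε. If x > K then |(6x + 10)/(8x + 8) − (3/4)| < (1/2)/x < ε.

K = (1/2)/ε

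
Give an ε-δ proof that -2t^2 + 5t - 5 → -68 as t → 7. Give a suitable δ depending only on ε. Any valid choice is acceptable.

Suppose ε > 0. We want δ > 0 such that 0 < |t − 7| < δ implies |(-2t^2 + 5t - 5) + 68| < ε.
(-2t^2 + 5t - 5) + 68 = -2t^2 + 5t + 63 = (t − 7)(-2t - 9).
So |(-2t^2 + 5t - 5) + 68| = |t − 7|·|-2t - 9|.
Assume first that |t − 7| < 1, so |t| < 8. Then |-2t - 9| ≤ 2·8 + 9 = 25.
Hence |(-2t^2 + 5t - 5) + 68| ≤ 25|t − 7| < ε provided |t − 7| < ε/25.
Take δ = min(1, ε/25). Then 0 < |t − 7| < δ gives both |t − 7| < 1 and |t − 7| < ε/25, so |(-2t^2 + 5t - 5) + 68| < ε.

δ = min(1, ε/25)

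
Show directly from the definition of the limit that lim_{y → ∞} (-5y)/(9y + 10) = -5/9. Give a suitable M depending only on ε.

Let ε > 0. We seek M > 0 such that y > M implies |(-5y)/(9y + 10) + 5/9| < ε.
(-5y)/(9y + 10) + 5/9 = (9(-5y) − (-5)(9y + 10)) / (9(9y + 10)) = 50/(9(9y + 10)).
For y > 0 we have 9y + 10 > 9y, so |(-5y)/(9y + 10) + 5/9| = 50/(9(9y + 10)) < 50/(9·9y) = (50/81)/y.
Thus |(-5y)/(9y + 10) + 5/9| < ε whenever y > (50/81)/ε.
Take M = (50/81)/ε. If y > M then |(-5y)/(9y + 10) + 5/9| < (50/81)/y < ε.

M = (50/81)/ε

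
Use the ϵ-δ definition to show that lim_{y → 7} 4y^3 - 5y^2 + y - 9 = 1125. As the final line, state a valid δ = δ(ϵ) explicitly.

Fix ϵ > 0. We want δ > 0 such that 0 < |y − 7| < δ implies |(4y^3 - 5y^2 + y - 9) − 1125| < ϵ.
(4y^3 - 5y^2 + y - 9) − 1125 = 4y^3 - 5y^2 + y - 1134 = (y − 7)(4y^2 + 23y + 162).
So |(4y^3 - 5y^2 + y - 9) − 1125| = |y − 7|·|4y^2 + 23y + 162|.
Require δ ≤ 1. Then |y − 7| < 1 gives |y| < 8, and by the triangle inequality |4y^2 + 23y + 162| ≤ 4·8^2 + 23·8 + 162 = 602.
Hence |(4y^3 - 5y^2 + y - 9) − 1125| ≤ 602|y − 7| < ϵ provided |y − 7| < ϵ/602.
Choosing δ = min(1, ϵ/602) ensures both conditions, hence |(4y^3 - 5y^2 + y - 9) − 1125| < ϵ.

δ = min(1, ϵ/602)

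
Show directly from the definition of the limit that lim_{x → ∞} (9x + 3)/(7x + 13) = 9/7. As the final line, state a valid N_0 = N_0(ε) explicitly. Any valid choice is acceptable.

N_0 = (96/49)/ε

Let ε > 0 be given. We seek N_0 > 0 such that x > N_0 implies |(9x + 3)/(7x + 13) − (9/7)| < ε.
(9x + 3)/(7x + 13) − (9/7) = (7(9x + 3) − 9(7x + 13)) / (7(7x + 13)) = -96/(7(7x + 13)).
For x > 0 we have 7x + 13 > 7x, so |(9x + 3)/(7x + 13) − (9/7)| = 96/(7(7x + 13)) < 96/(7·7x) = (96/49)/x.
Thus |(9x + 3)/(7x + 13) − (9/7)| < ε whenever x > (96/49)/ε.
Take N_0 = (96/49)/ε. If x > N_0 then |(9x + 3)/(7x + 13) − (9/7)| < (96/49)/x < ε.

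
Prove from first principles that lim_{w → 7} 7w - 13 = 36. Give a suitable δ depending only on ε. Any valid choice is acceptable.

δ = ε/7

Suppose ε > 0. We need δ > 0 so that 0 < |w − 7| < δ implies |(7w - 13) − 36| < ε.
Since (7w - 13) − 36 = 7(w − 7), we have |(7w - 13) − 36| = 7|w − 7|.
So 7|w − 7| < ε exactly when |w − 7| < ε/7.
Take δ = ε/7. If 0 < |w − 7| < δ then |(7w - 13) − 36| = 7|w − 7| < 7·(ε/7) = ε.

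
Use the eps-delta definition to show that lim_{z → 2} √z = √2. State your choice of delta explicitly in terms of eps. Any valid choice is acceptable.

delta = min(2, √2·eps)

Suppose eps > 0. We want delta > 0 such that 0 < |z − 2| < delta implies |√z − √2| < eps.
Multiplying by the conjugate, |√z − √2| = |z − 2|/(√z + √2).
Restrict delta ≤ 2 so that |z − 2| < 2 forces z > 0, and then √z + √2 > √2.
Hence |√z − √2| < |z − 2|/√2, which is < eps once |z − 2| < √2·eps.
Take delta = min(2, √2·eps). If 0 < |z − 2| < delta then z > 0 and |√z − √2| < |z − 2|/√2 < eps.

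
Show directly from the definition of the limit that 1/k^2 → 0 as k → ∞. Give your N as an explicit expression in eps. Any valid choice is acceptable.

Suppose eps > 0. For k ≥ 1, |1/k^2 − 0| = 1/k^2.
1/k^2 < eps ⇔ k^2 > 1/eps ⇔ k > (1/eps)^{1/2}.
Take N = (1/eps)^{1/2}. Then k > N implies 1/k^2 < eps.

N = (1/eps)^{1/2}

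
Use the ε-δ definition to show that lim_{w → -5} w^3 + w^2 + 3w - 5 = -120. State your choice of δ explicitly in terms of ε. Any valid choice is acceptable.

Let ε > 0 be given. We want δ > 0 such that 0 < |w + 5| < δ implies |(w^3 + w^2 + 3w - 5) + 120| < ε.
(w^3 + w^2 + 3w - 5) + 120 = w^3 + w^2 + 3w + 115 = (w + 5)(w^2 - 4w + 23).
So |(w^3 + w^2 + 3w - 5) + 120| = |w + 5|·|w^2 - 4w + 23|.
Assume first that |w + 5| < 1, so |w| < 6. Then |w^2 - 4w + 23| ≤ 6^2 + 4·6 + 23 = 83.
Hence |(w^3 + w^2 + 3w - 5) + 120| ≤ 83|w + 5| < ε provided |w + 5| < ε/83.
Choosing δ = min(1, ε/83) ensures both conditions, hence |(w^3 + w^2 + 3w - 5) + 120| < ε.

δ = min(1, ε/83)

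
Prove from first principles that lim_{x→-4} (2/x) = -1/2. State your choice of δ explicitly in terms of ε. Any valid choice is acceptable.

δ = min(2, 4ε)

Let ε > 0. We seek δ > 0 such that 0 < |x + 4| < δ implies |2/x + 1/2| < ε.
|2/x + 1/2| = 2·|-4 − x|/(4·|x|) = 2|x + 4|/(4|x|).
Restrict δ ≤ 2. Then |x + 4| < 2 gives |x| > 2, so 4|x| > 8.
Then |2/x + 1/2| < 2|x + 4|/8, which is < ε when |x + 4| < 4ε.
Take δ = min(2, 4ε). Then 0 < |x + 4| < δ gives both |x + 4| < 2 and |x + 4| < 4ε, so |2/x + 1/2| < ε.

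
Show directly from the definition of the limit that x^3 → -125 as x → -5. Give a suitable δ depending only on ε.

Let ε > 0. We seek δ > 0 with 0 < |x + 5| < δ ⇒ |x^3 + 125| < ε.
Factor: x^3 + 125 = (x + 5)(x^2 - 5x + 25), so |x^3 + 125| = |x + 5|·|x^2 - 5x + 25|.
Restrict δ ≤ 1. Then |x + 5| < 1 gives |x| < 6, so by the triangle inequality |x^2 - 5x + 25| ≤ 6^2 + 5·6 + 25 = 91.
Hence |x^3 + 125| ≤ 91|x + 5|, which is < ε once |x + 5| < ε/91.
Take δ = min(1, ε/91). If 0 < |x + 5| < δ then both bounds hold and |x^3 + 125| ≤ 91|x + 5| < 91·(ε/91) = ε.

δ = min(1, ε/91)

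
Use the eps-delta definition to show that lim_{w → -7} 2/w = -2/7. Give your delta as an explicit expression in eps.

Fix eps > 0. We seek delta > 0 such that 0 < |w + 7| < delta implies |2/w + 2/7| < eps.
|2/w + 2/7| = 2·|-7 − w|/(7·|w|) = 2|w + 7|/(7|w|).
Require delta ≤ 7/2 so that |w| > 7 − 7/2 = 7/2, hence 7|w| > 49/2.
Then |2/w + 2/7| < 2|w + 7|/(49/2), which is < eps when |w + 7| < (49/4)eps.
Take delta = min(7/2, (49/4)eps). Then 0 < |w + 7| < delta gives both |w + 7| < 7/2 and |w + 7| < (49/4)eps, so |2/w + 2/7| < eps.

delta = min(7/2, (49/4)eps)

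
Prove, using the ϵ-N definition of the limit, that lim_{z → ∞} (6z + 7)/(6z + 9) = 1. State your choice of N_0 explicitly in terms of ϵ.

N_0 = (1/3)/ϵ

Let ϵ > 0 be given. We seek N_0 > 0 such that z > N_0 implies |(6z + 7)/(6z + 9) − 1| < ϵ.
(6z + 7)/(6z + 9) − 1 = (6(6z + 7) − 6(6z + 9)) / (6(6z + 9)) = -12/(6(6z + 9)).
For z > 0 we have 6z + 9 > 6z, so |(6z + 7)/(6z + 9) − 1| = 12/(6(6z + 9)) < 12/(6·6z) = (1/3)/z.
Thus |(6z + 7)/(6z + 9) − 1| < ϵ whenever z > (1/3)/ϵ.
Take N_0 = (1/3)/ϵ. If z > N_0 then |(6z + 7)/(6z + 9) − 1| < (1/3)/z < ϵ.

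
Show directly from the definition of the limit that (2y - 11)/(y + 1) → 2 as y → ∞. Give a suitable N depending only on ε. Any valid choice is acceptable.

Let ε > 0. We seek N > 0 such that y > N implies |(2y - 11)/(y + 1) − 2| < ε.
(2y - 11)/(y + 1) − 2 = ((2y - 11) − 2(y + 1)) / ((y + 1)) = -13/((y + 1)).
For y > 0 we have y + 1 > y, so |(2y - 11)/(y + 1) − 2| = 13/((y + 1)) < 13/(y) = 13/y.
Thus |(2y - 11)/(y + 1) − 2| < ε whenever y > 13/ε.
Take N = 13/ε. If y > N then |(2y - 11)/(y + 1) − 2| < 13/y < ε.

N = 13/ε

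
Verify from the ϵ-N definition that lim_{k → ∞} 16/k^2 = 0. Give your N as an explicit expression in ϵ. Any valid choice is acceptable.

Let ϵ > 0 be given. For k ≥ 1, |16/k^2 − 0| = 16/k^2.
16/k^2 < ϵ ⇔ k^2 > 16/ϵ ⇔ k > (16/ϵ)^{1/2}.
Take N = (16/ϵ)^{1/2}. Then k > N implies 16/k^2 < ϵ.

N = (16/ϵ)^{1/2}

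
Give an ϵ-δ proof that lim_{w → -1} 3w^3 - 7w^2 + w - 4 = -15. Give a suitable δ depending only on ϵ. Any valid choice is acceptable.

δ = min(1, ϵ/43)

Let ϵ > 0. We want δ > 0 such that 0 < |w + 1| < δ implies |(3w^3 - 7w^2 + w - 4) + 15| < ϵ.
(3w^3 - 7w^2 + w - 4) + 15 = 3w^3 - 7w^2 + w + 11 = (w + 1)(3w^2 - 10w + 11).
So |(3w^3 - 7w^2 + w - 4) + 15| = |w + 1|·|3w^2 - 10w + 11|.
Assume first that |w + 1| < 1, so |w| < 2. Then |3w^2 - 10w + 11| ≤ 3·2^2 + 10·2 + 11 = 43.
Hence |(3w^3 - 7w^2 + w - 4) + 15| ≤ 43|w + 1| < ϵ provided |w + 1| < ϵ/43.
Choosing δ = min(1, ϵ/43) ensures both conditions, hence |(3w^3 - 7w^2 + w - 4) + 15| < ϵ.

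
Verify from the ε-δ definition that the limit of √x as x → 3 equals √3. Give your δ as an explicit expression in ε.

Suppose ε > 0. We want δ > 0 such that 0 < |x − 3| < δ implies |√x − √3| < ε.
Multiplying by the conjugate, |√x − √3| = |x − 3|/(√x + √3).
Restrict δ ≤ 3 so that |x − 3| < 3 forces x > 0, and then √x + √3 > √3.
Hence |√x − √3| < |x − 3|/√3, which is < ε once |x − 3| < √3·ε.
Take δ = min(3, √3·ε). If 0 < |x − 3| < δ then x > 0 and |√x − √3| < |x − 3|/√3 < ε.

δ = min(3, √3·ε)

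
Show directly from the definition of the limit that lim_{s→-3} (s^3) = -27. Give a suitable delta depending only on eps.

delta = min(1, eps/37)

Suppose eps > 0. We seek delta > 0 with 0 < |s + 3| < delta ⇒ |s^3 + 27| < eps.
Factor: s^3 + 27 = (s + 3)(s^2 - 3s + 9), so |s^3 + 27| = |s + 3|·|s^2 - 3s + 9|.
Restrict delta ≤ 1. Then |s + 3| < 1 gives |s| < 4, so by the triangle inequality |s^2 - 3s + 9| ≤ 4^2 + 3·4 + 9 = 37.
Hence |s^3 + 27| ≤ 37|s + 3|, which is < eps once |s + 3| < eps/37.
Take delta = min(1, eps/37). If 0 < |s + 3| < delta then both bounds hold and |s^3 + 27| ≤ 37|s + 3| < 37·(eps/37) = eps.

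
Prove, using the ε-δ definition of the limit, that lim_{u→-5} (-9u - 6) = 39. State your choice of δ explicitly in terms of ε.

Let ε > 0 be given. We need δ > 0 so that 0 < |u + 5| < δ implies |(-9u - 6) − 39| < ε.
|(-9u - 6) − 39| = |-9u - 45| = 9|u + 5|.
So 9|u + 5| < ε exactly when |u + 5| < ε/9.
Take δ = ε/9. If 0 < |u + 5| < δ then |(-9u - 6) − 39| = 9|u + 5| < 9·(ε/9) = ε.

δ = ε/9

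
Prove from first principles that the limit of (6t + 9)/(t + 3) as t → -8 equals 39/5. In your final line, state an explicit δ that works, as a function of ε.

Suppose ε > 0. We want δ > 0 with 0 < |t + 8| < δ ⇒ |(6t + 9)/(t + 3) − (39/5)| < ε.
Combining over a common denominator, (6t + 9)/(t + 3) − (39/5) = [(6t + 9)·(-5) − (-39)·(t + 3)] / [(-5)·(t + 3)] = 9(t + 8) / ((-5)(t + 3)).
So |(6t + 9)/(t + 3) − (39/5)| = 9|t + 8| / (5·|t + 3|).
Restrict δ ≤ 5/2. Then |t + 8| < 5/2 gives |t + 3| = |(t + 8) + (-5)| ≥ 5 − 5/2 = 5/2.
Hence |(6t + 9)/(t + 3) − (39/5)| < 9|t + 8|/(5·(5/2)) = (18/25)|t + 8|, which is < ε once |t + 8| < (25/18)ε.
Take δ = min(5/2, (25/18)ε). Then 0 < |t + 8| < δ forces both bounds, so |(6t + 9)/(t + 3) − (39/5)| < ε.

δ = min(5/2, (25/18)ε)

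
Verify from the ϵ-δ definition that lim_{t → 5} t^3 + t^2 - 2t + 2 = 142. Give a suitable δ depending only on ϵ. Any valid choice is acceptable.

Fix ϵ > 0. We want δ > 0 such that 0 < |t − 5| < δ implies |(t^3 + t^2 - 2t + 2) − 142| < ϵ.
(t^3 + t^2 - 2t + 2) − 142 = t^3 + t^2 - 2t - 140 = (t − 5)(t^2 + 6t + 28).
So |(t^3 + t^2 - 2t + 2) − 142| = |t − 5|·|t^2 + 6t + 28|.
Require δ ≤ 1. Then |t − 5| < 1 gives |t| < 6, and by the triangle inequality |t^2 + 6t + 28| ≤ 6^2 + 6·6 + 28 = 100.
Hence |(t^3 + t^2 - 2t + 2) − 142| ≤ 100|t − 5| < ϵ provided |t − 5| < ϵ/100.
Take δ = min(1, ϵ/100). Then 0 < |t − 5| < δ gives both |t − 5| < 1 and |t − 5| < ϵ/100, so |(t^3 + t^2 - 2t + 2) − 142| < ϵ.

δ = min(1, ϵ/100)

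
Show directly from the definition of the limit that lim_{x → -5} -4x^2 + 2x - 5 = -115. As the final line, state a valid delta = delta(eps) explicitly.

delta = min(2, eps/50)

Fix eps > 0. We want delta > 0 such that 0 < |x + 5| < delta implies |(-4x^2 + 2x - 5) + 115| < eps.
(-4x^2 + 2x - 5) + 115 = -4x^2 + 2x + 110 = (x + 5)(-4x + 22).
So |(-4x^2 + 2x - 5) + 115| = |x + 5|·|-4x + 22|.
Assume first that |x + 5| < 2, so |x| < 7. Then |-4x + 22| ≤ 4·7 + 22 = 50.
Hence |(-4x^2 + 2x - 5) + 115| ≤ 50|x + 5| < eps provided |x + 5| < eps/50.
Take delta = min(2, eps/50). Then 0 < |x + 5| < delta gives both |x + 5| < 2 and |x + 5| < eps/50, so |(-4x^2 + 2x - 5) + 115| < eps.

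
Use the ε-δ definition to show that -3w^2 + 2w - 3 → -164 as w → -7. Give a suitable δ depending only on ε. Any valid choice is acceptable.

Let ε > 0 be given. We want δ > 0 such that 0 < |w + 7| < δ implies |(-3w^2 + 2w - 3) + 164| < ε.
(-3w^2 + 2w - 3) + 164 = -3w^2 + 2w + 161 = (w + 7)(-3w + 23).
So |(-3w^2 + 2w - 3) + 164| = |w + 7|·|-3w + 23|.
Require δ ≤ 1. Then |w + 7| < 1 gives |w| < 8, and by the triangle inequality |-3w + 23| ≤ 3·8 + 23 = 47.
Hence |(-3w^2 + 2w - 3) + 164| ≤ 47|w + 7| < ε provided |w + 7| < ε/47.
Take δ = min(1, ε/47). Then 0 < |w + 7| < δ gives both |w + 7| < 1 and |w + 7| < ε/47, so |(-3w^2 + 2w - 3) + 164| < ε.

δ = min(1, ε/47)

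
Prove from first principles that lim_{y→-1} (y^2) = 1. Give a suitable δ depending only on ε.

Let ε > 0 be given. We seek δ > 0 with 0 < |y + 1| < δ ⇒ |y^2 − 1| < ε.
Factor: y^2 − 1 = (y + 1)(y - 1), so |y^2 − 1| = |y + 1|·|y - 1|.
Impose δ ≤ 1 so that |y| < 2; then |y - 1| ≤ 3.
Hence |y^2 − 1| ≤ 3|y + 1|, which is < ε once |y + 1| < ε/3.
Take δ = min(1, ε/3). If 0 < |y + 1| < δ then both bounds hold and |y^2 − 1| ≤ 3|y + 1| < 3·(ε/3) = ε.

δ = min(1, ε/3)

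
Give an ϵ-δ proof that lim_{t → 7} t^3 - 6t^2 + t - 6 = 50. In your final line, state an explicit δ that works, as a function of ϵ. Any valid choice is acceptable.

δ = min(1, ϵ/80)

Suppose ϵ > 0. We want δ > 0 such that 0 < |t − 7| < δ implies |(t^3 - 6t^2 + t - 6) − 50| < ϵ.
(t^3 - 6t^2 + t - 6) − 50 = t^3 - 6t^2 + t - 56 = (t − 7)(t^2 + t + 8).
So |(t^3 - 6t^2 + t - 6) − 50| = |t − 7|·|t^2 + t + 8|.
Require δ ≤ 1. Then |t − 7| < 1 gives |t| < 8, and by the triangle inequality |t^2 + t + 8| ≤ 8^2 + 8 + 8 = 80.
Hence |(t^3 - 6t^2 + t - 6) − 50| ≤ 80|t − 7| < ϵ provided |t − 7| < ϵ/80.
Choosing δ = min(1, ϵ/80) ensures both conditions, hence |(t^3 - 6t^2 + t - 6) − 50| < ϵ.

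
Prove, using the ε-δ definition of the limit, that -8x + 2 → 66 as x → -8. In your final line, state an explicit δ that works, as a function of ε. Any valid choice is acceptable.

Let ε > 0 be given. We need δ > 0 so that 0 < |x + 8| < δ implies |(-8x + 2) − 66| < ε.
|(-8x + 2) − 66| = |-8x - 64| = 8|x + 8|.
Thus it suffices that |x + 8| < ε/8.
Choosing δ = ε/8 gives |(-8x + 2) − 66| = 8|x + 8| < ε whenever |x + 8| < δ.

δ = ε/8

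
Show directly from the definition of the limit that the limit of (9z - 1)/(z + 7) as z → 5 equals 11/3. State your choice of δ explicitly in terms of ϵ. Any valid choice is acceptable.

δ = min(6, (9/8)ϵ)

Let ϵ > 0. We want δ > 0 with 0 < |z − 5| < δ ⇒ |(9z - 1)/(z + 7) − (11/3)| < ϵ.
Combining over a common denominator, (9z - 1)/(z + 7) − (11/3) = [(9z - 1)·12 − 44·(z + 7)] / [12·(z + 7)] = 64(z − 5) / (12(z + 7)).
So |(9z - 1)/(z + 7) − (11/3)| = 64|z − 5| / (12·|z + 7|).
Require δ ≤ 6, so |z + 7| ≥ |12| − |z − 5| > 12 − 6 = 6.
Hence |(9z - 1)/(z + 7) − (11/3)| < 64|z − 5|/(12·6) = (8/9)|z − 5|, which is < ϵ once |z − 5| < (9/8)ϵ.
Take δ = min(6, (9/8)ϵ). Then 0 < |z − 5| < δ forces both bounds, so |(9z - 1)/(z + 7) − (11/3)| < ϵ.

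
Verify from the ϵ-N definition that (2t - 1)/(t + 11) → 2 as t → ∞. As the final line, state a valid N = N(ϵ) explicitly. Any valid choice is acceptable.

N = 23/ϵ

Suppose ϵ > 0. We seek N > 0 such that t > N implies |(2t - 1)/(t + 11) − 2| < ϵ.
(2t - 1)/(t + 11) − 2 = ((2t - 1) − 2(t + 11)) / ((t + 11)) = -23/((t + 11)).
For t > 0 we have t + 11 > t, so |(2t - 1)/(t + 11) − 2| = 23/((t + 11)) < 23/(t) = 23/t.
Thus |(2t - 1)/(t + 11) − 2| < ϵ whenever t > 23/ϵ.
Take N = 23/ϵ. If t > N then |(2t - 1)/(t + 11) − 2| < 23/t < ϵ.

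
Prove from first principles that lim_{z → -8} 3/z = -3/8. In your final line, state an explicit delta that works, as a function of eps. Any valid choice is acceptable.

Let eps > 0. We seek delta > 0 such that 0 < |z + 8| < delta implies |3/z + 3/8| < eps.
|3/z + 3/8| = 3·|-8 − z|/(8·|z|) = 3|z + 8|/(8|z|).
Require delta ≤ 4 so that |z| > 8 − 4 = 4, hence 8|z| > 32.
Then |3/z + 3/8| < 3|z + 8|/32, which is < eps when |z + 8| < (32/3)eps.
Take delta = min(4, (32/3)eps). Then 0 < |z + 8| < delta gives both |z + 8| < 4 and |z + 8| < (32/3)eps, so |3/z + 3/8| < eps.

delta = min(4, (32/3)eps)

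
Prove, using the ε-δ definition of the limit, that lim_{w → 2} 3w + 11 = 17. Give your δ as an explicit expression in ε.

Suppose ε > 0. We need δ > 0 so that 0 < |w − 2| < δ implies |(3w + 11) − 17| < ε.
|(3w + 11) − 17| = |3w - 6| = 3|w − 2|.
So 3|w − 2| < ε exactly when |w − 2| < ε/3.
Choosing δ = ε/3 gives |(3w + 11) − 17| = 3|w − 2| < ε whenever |w − 2| < δ.

δ = ε/3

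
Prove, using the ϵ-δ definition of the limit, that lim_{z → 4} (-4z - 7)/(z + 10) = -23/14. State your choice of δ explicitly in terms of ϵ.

δ = min(7, (98/33)ϵ)

Fix ϵ > 0. We want δ > 0 with 0 < |z − 4| < δ ⇒ |(-4z - 7)/(z + 10) + 23/14| < ϵ.
Combining over a common denominator, (-4z - 7)/(z + 10) + 23/14 = [(-4z - 7)·14 − (-23)·(z + 10)] / [14·(z + 10)] = -33(z − 4) / (14(z + 10)).
So |(-4z - 7)/(z + 10) + 23/14| = 33|z − 4| / (14·|z + 10|).
Restrict δ ≤ 7. Then |z − 4| < 7 gives |z + 10| = |(z − 4) + 14| ≥ 14 − 7 = 7.
Hence |(-4z - 7)/(z + 10) + 23/14| < 33|z − 4|/(14·7) = (33/98)|z − 4|, which is < ϵ once |z − 4| < (98/33)ϵ.
Take δ = min(7, (98/33)ϵ). Then 0 < |z − 4| < δ forces both bounds, so |(-4z - 7)/(z + 10) + 23/14| < ϵ.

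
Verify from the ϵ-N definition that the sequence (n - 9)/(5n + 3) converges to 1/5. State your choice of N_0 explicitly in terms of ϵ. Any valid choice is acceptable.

N_0 = (48/25)/ϵ

Suppose ϵ > 0. For n ≥ 1, |(n - 9)/(5n + 3) − (1/5)| = |-48|/(5(5n + 3)) = 48/(5(5n + 3)).
Since 5n + 3 ≥ 5n for n ≥ 1, this is ≤ 48/(5·5n) = (48/25)/n.
So |(n - 9)/(5n + 3) − (1/5)| < ϵ whenever n > (48/25)/ϵ.
Take N_0 = (48/25)/ϵ. If n > N_0 then |(n - 9)/(5n + 3) − (1/5)| ≤ (48/25)/n < ϵ.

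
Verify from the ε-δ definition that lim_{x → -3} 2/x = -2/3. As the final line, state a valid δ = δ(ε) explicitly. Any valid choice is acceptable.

δ = min(3/2, (9/4)ε)

Let ε > 0 be given. We seek δ > 0 such that 0 < |x + 3| < δ implies |2/x + 2/3| < ε.
|2/x + 2/3| = 2·|-3 − x|/(3·|x|) = 2|x + 3|/(3|x|).
Restrict δ ≤ 3/2. Then |x + 3| < 3/2 gives |x| > 3/2, so 3|x| > 9/2.
Then |2/x + 2/3| < 2|x + 3|/(9/2), which is < ε when |x + 3| < (9/4)ε.
Take δ = min(3/2, (9/4)ε). Then 0 < |x + 3| < δ gives both |x + 3| < 3/2 and |x + 3| < (9/4)ε, so |2/x + 2/3| < ε.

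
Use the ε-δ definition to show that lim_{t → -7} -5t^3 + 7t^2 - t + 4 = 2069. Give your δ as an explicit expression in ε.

δ = min(1, ε/951)

Let ε > 0 be given. We want δ > 0 such that 0 < |t + 7| < δ implies |(-5t^3 + 7t^2 - t + 4) − 2069| < ε.
(-5t^3 + 7t^2 - t + 4) − 2069 = -5t^3 + 7t^2 - t - 2065 = (t + 7)(-5t^2 + 42t - 295).
So |(-5t^3 + 7t^2 - t + 4) − 2069| = |t + 7|·|-5t^2 + 42t - 295|.
Assume first that |t + 7| < 1, so |t| < 8. Then |-5t^2 + 42t - 295| ≤ 5·8^2 + 42·8 + 295 = 951.
Hence |(-5t^3 + 7t^2 - t + 4) − 2069| ≤ 951|t + 7| < ε provided |t + 7| < ε/951.
Take δ = min(1, ε/951). Then 0 < |t + 7| < δ gives both |t + 7| < 1 and |t + 7| < ε/951, so |(-5t^3 + 7t^2 - t + 4) − 2069| < ε.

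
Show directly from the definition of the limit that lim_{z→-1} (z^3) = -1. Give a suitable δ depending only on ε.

δ = min(2, ε/13)

Let ε > 0. We seek δ > 0 with 0 < |z + 1| < δ ⇒ |z^3 + 1| < ε.
Factor: z^3 + 1 = (z + 1)(z^2 - z + 1), so |z^3 + 1| = |z + 1|·|z^2 - z + 1|.
Restrict δ ≤ 2. Then |z + 1| < 2 gives |z| < 3, so by the triangle inequality |z^2 - z + 1| ≤ 3^2 + 3 + 1 = 13.
Hence |z^3 + 1| ≤ 13|z + 1|, which is < ε once |z + 1| < ε/13.
Take δ = min(2, ε/13). If 0 < |z + 1| < δ then both bounds hold and |z^3 + 1| ≤ 13|z + 1| < 13·(ε/13) = ε.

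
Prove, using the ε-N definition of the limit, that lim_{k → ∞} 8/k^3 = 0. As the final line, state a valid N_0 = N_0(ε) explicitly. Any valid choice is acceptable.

Fix ε > 0. For k ≥ 1, |8/k^3 − 0| = 8/k^3.
8/k^3 < ε ⇔ k^3 > 8/ε ⇔ k > (8/ε)^{1/3}.
Take N_0 = (8/ε)^{1/3}. Then k > N_0 implies 8/k^3 < ε.

N_0 = (8/ε)^{1/3}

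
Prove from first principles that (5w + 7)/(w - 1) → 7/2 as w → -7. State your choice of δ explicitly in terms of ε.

δ = min(4, (8/3)ε)

Let ε > 0 be given. We want δ > 0 with 0 < |w + 7| < δ ⇒ |(5w + 7)/(w - 1) − (7/2)| < ε.
Combining over a common denominator, (5w + 7)/(w - 1) − (7/2) = [(5w + 7)·(-8) − (-28)·(w - 1)] / [(-8)·(w - 1)] = -12(w + 7) / ((-8)(w - 1)).
So |(5w + 7)/(w - 1) − (7/2)| = 12|w + 7| / (8·|w − 1|).
Require δ ≤ 4, so |w − 1| ≥ |-8| − |w + 7| > 8 − 4 = 4.
Hence |(5w + 7)/(w - 1) − (7/2)| < 12|w + 7|/(8·4) = (3/8)|w + 7|, which is < ε once |w + 7| < (8/3)ε.
Take δ = min(4, (8/3)ε). Then 0 < |w + 7| < δ forces both bounds, so |(5w + 7)/(w - 1) − (7/2)| < ε.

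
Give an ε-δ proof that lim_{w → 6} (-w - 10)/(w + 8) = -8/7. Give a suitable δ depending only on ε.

δ = min(7, 49ε)

Suppose ε > 0. We want δ > 0 with 0 < |w − 6| < δ ⇒ |(-w - 10)/(w + 8) + 8/7| < ε.
Combining over a common denominator, (-w - 10)/(w + 8) + 8/7 = [(-w - 10)·14 − (-16)·(w + 8)] / [14·(w + 8)] = 2(w − 6) / (14(w + 8)).
So |(-w - 10)/(w + 8) + 8/7| = 2|w − 6| / (14·|w + 8|).
Restrict δ ≤ 7. Then |w − 6| < 7 gives |w + 8| = |(w − 6) + 14| ≥ 14 − 7 = 7.
Hence |(-w - 10)/(w + 8) + 8/7| < 2|w − 6|/(14·7) = (1/49)|w − 6|, which is < ε once |w − 6| < 49ε.
Take δ = min(7, 49ε). Then 0 < |w − 6| < δ forces both bounds, so |(-w - 10)/(w + 8) + 8/7| < ε.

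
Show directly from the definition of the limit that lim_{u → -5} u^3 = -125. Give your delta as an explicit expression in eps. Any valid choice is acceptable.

Fix eps > 0. We seek delta > 0 with 0 < |u + 5| < delta ⇒ |u^3 + 125| < eps.
Factor: u^3 + 125 = (u + 5)(u^2 - 5u + 25), so |u^3 + 125| = |u + 5|·|u^2 - 5u + 25|.
Restrict delta ≤ 2. Then |u + 5| < 2 gives |u| < 7, so by the triangle inequality |u^2 - 5u + 25| ≤ 7^2 + 5·7 + 25 = 109.
Hence |u^3 + 125| ≤ 109|u + 5|, which is < eps once |u + 5| < eps/109.
Take delta = min(2, eps/109). If 0 < |u + 5| < delta then both bounds hold and |u^3 + 125| ≤ 109|u + 5| < 109·(eps/109) = eps.

delta = min(2, eps/109)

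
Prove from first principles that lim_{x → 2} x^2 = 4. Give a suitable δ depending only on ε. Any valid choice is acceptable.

Fix ε > 0. We seek δ > 0 with 0 < |x − 2| < δ ⇒ |x^2 − 4| < ε.
Factor: x^2 − 4 = (x − 2)(x + 2), so |x^2 − 4| = |x − 2|·|x + 2|.
Impose δ ≤ 2 so that |x| < 4; then |x + 2| ≤ 6.
Hence |x^2 − 4| ≤ 6|x − 2|, which is < ε once |x − 2| < ε/6.
Take δ = min(2, ε/6). If 0 < |x − 2| < δ then both bounds hold and |x^2 − 4| ≤ 6|x − 2| < 6·(ε/6) = ε.

δ = min(2, ε/6)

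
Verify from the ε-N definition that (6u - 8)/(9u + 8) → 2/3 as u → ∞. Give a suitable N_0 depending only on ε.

N_0 = (40/27)/ε

Let ε > 0 be given. We seek N_0 > 0 such that u > N_0 implies |(6u - 8)/(9u + 8) − (2/3)| < ε.
(6u - 8)/(9u + 8) − (2/3) = (9(6u - 8) − 6(9u + 8)) / (9(9u + 8)) = -120/(9(9u + 8)).
For u > 0 we have 9u + 8 > 9u, so |(6u - 8)/(9u + 8) − (2/3)| = 120/(9(9u + 8)) < 120/(9·9u) = (40/27)/u.
Thus |(6u - 8)/(9u + 8) − (2/3)| < ε whenever u > (40/27)/ε.
Take N_0 = (40/27)/ε. If u > N_0 then |(6u - 8)/(9u + 8) − (2/3)| < (40/27)/u < ε.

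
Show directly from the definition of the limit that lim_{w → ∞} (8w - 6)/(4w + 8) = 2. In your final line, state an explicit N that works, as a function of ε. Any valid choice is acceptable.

N = (11/2)/ε

Fix ε > 0. We seek N > 0 such that w > N implies |(8w - 6)/(4w + 8) − 2| < ε.
(8w - 6)/(4w + 8) − 2 = (4(8w - 6) − 8(4w + 8)) / (4(4w + 8)) = -88/(4(4w + 8)).
For w > 0 we have 4w + 8 > 4w, so |(8w - 6)/(4w + 8) − 2| = 88/(4(4w + 8)) < 88/(4·4w) = (11/2)/w.
Thus |(8w - 6)/(4w + 8) − 2| < ε whenever w > (11/2)/ε.
Take N = (11/2)/ε. If w > N then |(8w - 6)/(4w + 8) − 2| < (11/2)/w < ε.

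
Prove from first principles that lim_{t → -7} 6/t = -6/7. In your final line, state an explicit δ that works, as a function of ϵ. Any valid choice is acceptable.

Let ϵ > 0. We seek δ > 0 such that 0 < |t + 7| < δ implies |6/t + 6/7| < ϵ.
|6/t + 6/7| = 6·|-7 − t|/(7·|t|) = 6|t + 7|/(7|t|).
Require δ ≤ 7/2 so that |t| > 7 − 7/2 = 7/2, hence 7|t| > 49/2.
Then |6/t + 6/7| < 6|t + 7|/(49/2), which is < ϵ when |t + 7| < (49/12)ϵ.
Take δ = min(7/2, (49/12)ϵ). Then 0 < |t + 7| < δ gives both |t + 7| < 7/2 and |t + 7| < (49/12)ϵ, so |6/t + 6/7| < ϵ.

δ = min(7/2, (49/12)ϵ)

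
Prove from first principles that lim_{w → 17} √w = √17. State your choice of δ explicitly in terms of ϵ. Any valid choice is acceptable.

δ = min(17, √17·ϵ)

Fix ϵ > 0. We want δ > 0 such that 0 < |w − 17| < δ implies |√w − √17| < ϵ.
Rationalise: √w − √17 = (w − 17)/(√w + √17), so |√w − √17| = |w − 17|/(√w + √17).
Restrict δ ≤ 17 so that |w − 17| < 17 forces w > 0, and then √w + √17 > √17.
Hence |√w − √17| < |w − 17|/√17, which is < ϵ once |w − 17| < √17·ϵ.
Take δ = min(17, √17·ϵ). If 0 < |w − 17| < δ then w > 0 and |√w − √17| < |w − 17|/√17 < ϵ.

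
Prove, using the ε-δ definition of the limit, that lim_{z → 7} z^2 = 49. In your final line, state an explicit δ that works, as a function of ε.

δ = min(1, ε/15)

Fix ε > 0. We seek δ > 0 with 0 < |z − 7| < δ ⇒ |z^2 − 49| < ε.
Factor: z^2 − 49 = (z − 7)(z + 7), so |z^2 − 49| = |z − 7|·|z + 7|.
Impose δ ≤ 1 so that |z| < 8; then |z + 7| ≤ 15.
Hence |z^2 − 49| ≤ 15|z − 7|, which is < ε once |z − 7| < ε/15.
Take δ = min(1, ε/15). If 0 < |z − 7| < δ then both bounds hold and |z^2 − 49| ≤ 15|z − 7| < 15·(ε/15) = ε.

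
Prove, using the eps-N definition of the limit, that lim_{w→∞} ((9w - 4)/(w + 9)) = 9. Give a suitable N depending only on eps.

Fix eps > 0. We seek N > 0 such that w > N implies |(9w - 4)/(w + 9) − 9| < eps.
(9w - 4)/(w + 9) − 9 = ((9w - 4) − 9(w + 9)) / ((w + 9)) = -85/((w + 9)).
For w > 0 we have w + 9 > w, so |(9w - 4)/(w + 9) − 9| = 85/((w + 9)) < 85/(w) = 85/w.
Thus |(9w - 4)/(w + 9) − 9| < eps whenever w > 85/eps.
Take N = 85/eps. If w > N then |(9w - 4)/(w + 9) − 9| < 85/w < eps.

N = 85/eps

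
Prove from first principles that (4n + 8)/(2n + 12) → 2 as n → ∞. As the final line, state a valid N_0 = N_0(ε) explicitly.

Let ε > 0 be given. For n ≥ 1, |(4n + 8)/(2n + 12) − 2| = |-32|/(2(2n + 12)) = 32/(2(2n + 12)).
Since 2n + 12 ≥ 2n for n ≥ 1, this is ≤ 32/(2·2n) = 8/n.
So |(4n + 8)/(2n + 12) − 2| < ε whenever n > 8/ε.
Take N_0 = 8/ε. If n > N_0 then |(4n + 8)/(2n + 12) − 2| ≤ 8/n < ε.

N_0 = 8/ε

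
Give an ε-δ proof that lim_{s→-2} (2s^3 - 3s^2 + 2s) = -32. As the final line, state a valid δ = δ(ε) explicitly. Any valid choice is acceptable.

δ = min(1, ε/55)

Fix ε > 0. We want δ > 0 such that 0 < |s + 2| < δ implies |(2s^3 - 3s^2 + 2s) + 32| < ε.
(2s^3 - 3s^2 + 2s) + 32 = 2s^3 - 3s^2 + 2s + 32 = (s + 2)(2s^2 - 7s + 16).
So |(2s^3 - 3s^2 + 2s) + 32| = |s + 2|·|2s^2 - 7s + 16|.
Require δ ≤ 1. Then |s + 2| < 1 gives |s| < 3, and by the triangle inequality |2s^2 - 7s + 16| ≤ 2·3^2 + 7·3 + 16 = 55.
Hence |(2s^3 - 3s^2 + 2s) + 32| ≤ 55|s + 2| < ε provided |s + 2| < ε/55.
Take δ = min(1, ε/55). Then 0 < |s + 2| < δ gives both |s + 2| < 1 and |s + 2| < ε/55, so |(2s^3 - 3s^2 + 2s) + 32| < ε.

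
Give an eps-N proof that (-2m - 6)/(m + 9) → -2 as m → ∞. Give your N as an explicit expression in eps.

N = 12/eps

Let eps > 0. For m ≥ 1, |(-2m - 6)/(m + 9) + 2| = |12|/((m + 9)) = 12/((m + 9)).
Since m + 9 ≥ m for m ≥ 1, this is ≤ 12/(m) = 12/m.
So |(-2m - 6)/(m + 9) + 2| < eps whenever m > 12/eps.
Take N = 12/eps. If m > N then |(-2m - 6)/(m + 9) + 2| ≤ 12/m < eps.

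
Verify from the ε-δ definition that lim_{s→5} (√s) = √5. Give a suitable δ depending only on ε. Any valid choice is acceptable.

Let ε > 0 be given. We want δ > 0 such that 0 < |s − 5| < δ implies |√s − √5| < ε.
Multiplying by the conjugate, |√s − √5| = |s − 5|/(√s + √5).
Restrict δ ≤ 5 so that |s − 5| < 5 forces s > 0, and then √s + √5 > √5.
Hence |√s − √5| < |s − 5|/√5, which is < ε once |s − 5| < √5·ε.
Take δ = min(5, √5·ε). If 0 < |s − 5| < δ then s > 0 and |√s − √5| < |s − 5|/√5 < ε.

δ = min(5, √5·ε)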